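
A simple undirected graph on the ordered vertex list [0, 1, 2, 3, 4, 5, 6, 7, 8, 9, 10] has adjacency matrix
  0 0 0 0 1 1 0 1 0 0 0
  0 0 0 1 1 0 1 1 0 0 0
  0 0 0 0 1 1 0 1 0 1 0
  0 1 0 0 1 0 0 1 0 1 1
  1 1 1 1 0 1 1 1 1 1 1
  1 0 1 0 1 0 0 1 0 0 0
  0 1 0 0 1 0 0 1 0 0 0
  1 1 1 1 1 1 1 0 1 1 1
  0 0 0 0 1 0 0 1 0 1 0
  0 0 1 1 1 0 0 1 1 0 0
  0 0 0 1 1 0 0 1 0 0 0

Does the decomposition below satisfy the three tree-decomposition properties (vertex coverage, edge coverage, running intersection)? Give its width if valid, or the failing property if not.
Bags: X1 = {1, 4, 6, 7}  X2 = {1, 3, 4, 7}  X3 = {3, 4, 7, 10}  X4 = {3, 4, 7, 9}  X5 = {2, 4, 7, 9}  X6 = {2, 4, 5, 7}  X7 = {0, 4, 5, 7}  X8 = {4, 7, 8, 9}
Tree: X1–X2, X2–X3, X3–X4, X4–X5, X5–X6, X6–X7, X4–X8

Yes; width 3.

Every vertex of G appears in some bag (union = {0, 1, 2, 3, 4, 5, 6, 7, 8, 9, 10}); every edge is covered by a bag; and for each vertex v the set of bags containing v is connected in the bag tree. The decomposition is therefore valid. The largest bag has 4 vertices, so the width is 3.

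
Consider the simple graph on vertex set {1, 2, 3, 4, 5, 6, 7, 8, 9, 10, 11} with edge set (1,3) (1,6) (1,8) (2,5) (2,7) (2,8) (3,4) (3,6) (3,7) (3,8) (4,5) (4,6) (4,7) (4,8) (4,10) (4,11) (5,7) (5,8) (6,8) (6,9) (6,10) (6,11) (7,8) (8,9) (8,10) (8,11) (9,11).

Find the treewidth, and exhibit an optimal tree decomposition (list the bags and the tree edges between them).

Treewidth 3.
One such decomposition:
Bags: B1 = {3, 4, 6, 8}  B2 = {4, 6, 8, 10}  B3 = {4, 6, 8, 11}  B4 = {3, 4, 7, 8}  B5 = {4, 5, 7, 8}  B6 = {2, 5, 7, 8}  B7 = {1, 3, 6, 8}  B8 = {6, 8, 9, 11}
Tree: B1–B2, B2–B3, B1–B4, B4–B5, B5–B6, B1–B7, B3–B8

Each bag holds 4 vertices, so the decomposition has width 3, which upper-bounds the treewidth. For the lower bound, the 4 vertices {1, 3, 6, 8} are pairwise adjacent, and any tree decomposition puts a clique entirely inside one bag — forcing width ≥ 3. Hence tw(G) = 3 exactly.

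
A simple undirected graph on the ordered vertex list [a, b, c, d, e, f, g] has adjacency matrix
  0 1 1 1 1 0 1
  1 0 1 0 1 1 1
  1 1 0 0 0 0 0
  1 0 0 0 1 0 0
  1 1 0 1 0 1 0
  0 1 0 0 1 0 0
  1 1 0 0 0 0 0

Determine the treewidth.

A width-2 tree decomposition is:
Bags: B1 = {a, b, e}  B2 = {b, e, f}  B3 = {a, b, c}  B4 = {a, d, e}  B5 = {a, b, g}
Tree: B1–B2, B1–B3, B1–B4, B3–B5
Each bag holds 3 vertices, so the decomposition has width 2, which upper-bounds the treewidth. On the other hand G contains the 3-clique {a, d, e}. A clique must lie in a single bag of any decomposition, so no decomposition can have width below 2. Combining the bounds, tw(G) = 2.

2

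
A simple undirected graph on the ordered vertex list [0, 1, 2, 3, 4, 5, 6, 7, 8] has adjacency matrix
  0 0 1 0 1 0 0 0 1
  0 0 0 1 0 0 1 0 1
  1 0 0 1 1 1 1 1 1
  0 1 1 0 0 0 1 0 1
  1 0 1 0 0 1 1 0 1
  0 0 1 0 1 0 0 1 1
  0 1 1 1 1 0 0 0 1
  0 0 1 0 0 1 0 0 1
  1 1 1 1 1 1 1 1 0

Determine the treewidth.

A width-3 tree decomposition is:
Bags: B1 = {2, 4, 6, 8}  B2 = {2, 4, 5, 8}  B3 = {0, 2, 4, 8}  B4 = {2, 3, 6, 8}  B5 = {2, 5, 7, 8}  B6 = {1, 3, 6, 8}
Tree: B1–B2, B2–B3, B1–B4, B2–B5, B4–B6
Every bag has size at most 4, so the width is 4 − 1 = 3 and tw(G) ≤ 3. For the lower bound, the 4 vertices {1, 3, 6, 8} are pairwise adjacent, and any tree decomposition puts a clique entirely inside one bag — forcing width ≥ 3. Hence tw(G) = 3 exactly.

3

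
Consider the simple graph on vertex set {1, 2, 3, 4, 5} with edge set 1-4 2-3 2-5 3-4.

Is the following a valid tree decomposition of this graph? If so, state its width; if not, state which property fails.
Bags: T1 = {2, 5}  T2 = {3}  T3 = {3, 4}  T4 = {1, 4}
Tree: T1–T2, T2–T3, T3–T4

No — edge (2,3) lies in no bag.

A tree decomposition must satisfy three properties: every vertex lies in some bag; for every edge, both endpoints lie together in some bag; and for every vertex, the bags containing it form a connected subtree. Here edge (2,3) lies in no bag, so the decomposition is invalid.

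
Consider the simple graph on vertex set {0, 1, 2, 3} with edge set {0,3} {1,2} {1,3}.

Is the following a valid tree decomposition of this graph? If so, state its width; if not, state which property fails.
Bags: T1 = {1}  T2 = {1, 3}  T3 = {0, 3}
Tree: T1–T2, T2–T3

No — vertex 2 appears in no bag.

A tree decomposition must satisfy three properties: every vertex lies in some bag; for every edge, both endpoints lie together in some bag; and for every vertex, the bags containing it form a connected subtree. Here vertex 2 appears in no bag, so the decomposition is invalid.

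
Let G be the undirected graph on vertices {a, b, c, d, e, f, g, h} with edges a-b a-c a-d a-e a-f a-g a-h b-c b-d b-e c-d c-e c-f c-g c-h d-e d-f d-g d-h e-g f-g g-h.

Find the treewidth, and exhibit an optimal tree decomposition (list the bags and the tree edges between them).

Treewidth 4.
One such decomposition:
Bags: B1 = {a, c, d, e, g}  B2 = {a, c, d, f, g}  B3 = {a, b, c, d, e}  B4 = {a, c, d, g, h}
Tree: B1–B2, B1–B3, B2–B4

Each bag holds 5 vertices, so the decomposition has width 4, which upper-bounds the treewidth. On the other hand G contains the 5-clique {a, c, d, e, g}. A clique must lie in a single bag of any decomposition, so no decomposition can have width below 4. The upper and lower bounds meet at 4, so that is the treewidth.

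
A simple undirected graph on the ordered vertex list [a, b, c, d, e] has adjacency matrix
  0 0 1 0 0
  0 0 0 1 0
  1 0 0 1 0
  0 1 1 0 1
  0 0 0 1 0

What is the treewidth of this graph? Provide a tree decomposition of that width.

Each bag holds 2 vertices, so the decomposition has width 1, which upper-bounds the treewidth. Any graph with an edge has treewidth ≥ 1, and G has the edge b–d. The upper and lower bounds meet at 1, so that is the treewidth.

Treewidth 1.
One optimal decomposition is:
Bags: B1 = {b, d}  B2 = {d, e}  B3 = {c, d}  B4 = {a, c}
Tree: B1–B2, B1–B3, B3–B4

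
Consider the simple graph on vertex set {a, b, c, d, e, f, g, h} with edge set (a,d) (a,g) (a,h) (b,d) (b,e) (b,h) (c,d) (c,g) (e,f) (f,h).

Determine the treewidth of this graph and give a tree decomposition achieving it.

Each bag holds 3 vertices, so the decomposition has width 2, which upper-bounds the treewidth. Since g–c–d–a–g is a cycle in G, G is not acyclic. Forests are exactly the graphs of treewidth ≤ 1, so tw(G) ≥ 2. Therefore the treewidth is 2.

Treewidth 2.
One optimal decomposition is:
Bags: B1 = {a, c, g}  B2 = {a, c, d}  B3 = {a, d, h}  B4 = {b, d, h}  B5 = {b, f, h}  B6 = {b, e, f}
Tree: B1–B2, B2–B3, B3–B4, B4–B5, B5–B6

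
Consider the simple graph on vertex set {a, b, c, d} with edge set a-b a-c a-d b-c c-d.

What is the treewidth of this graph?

2

A width-2 tree decomposition is:
Bags: B1 = {a, c, d}  B2 = {a, b, c}
Tree: B1–B2
The largest bag has 3 vertices, giving width 2; this decomposition certifies tw(G) ≤ 2. On the other hand G contains the 3-clique {a, c, d}. A clique must lie in a single bag of any decomposition, so no decomposition can have width below 2. The upper and lower bounds meet at 2, so that is the treewidth.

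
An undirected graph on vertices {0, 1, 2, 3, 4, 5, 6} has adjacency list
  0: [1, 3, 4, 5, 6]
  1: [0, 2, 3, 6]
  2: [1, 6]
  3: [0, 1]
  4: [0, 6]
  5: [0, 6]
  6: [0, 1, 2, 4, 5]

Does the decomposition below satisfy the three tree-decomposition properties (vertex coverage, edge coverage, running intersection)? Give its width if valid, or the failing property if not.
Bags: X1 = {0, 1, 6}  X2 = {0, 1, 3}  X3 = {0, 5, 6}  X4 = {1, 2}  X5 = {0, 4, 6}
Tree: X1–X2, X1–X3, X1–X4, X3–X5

No — edge (6,2) lies in no bag.

A tree decomposition must satisfy three properties: every vertex lies in some bag; for every edge, both endpoints lie together in some bag; and for every vertex, the bags containing it form a connected subtree. Here edge (6,2) lies in no bag, so the decomposition is invalid.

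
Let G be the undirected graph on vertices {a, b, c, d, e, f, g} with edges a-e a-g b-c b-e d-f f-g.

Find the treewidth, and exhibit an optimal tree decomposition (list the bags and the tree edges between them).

Treewidth 1.
One optimal decomposition is:
Bags: B1 = {b, c}  B2 = {b, e}  B3 = {a, e}  B4 = {a, g}  B5 = {f, g}  B6 = {d, f}
Tree: B1–B2, B2–B3, B3–B4, B4–B5, B5–B6

Each bag holds 2 vertices, so the decomposition has width 1, which upper-bounds the treewidth. Any graph with an edge has treewidth ≥ 1, and G has the edge c–b. Combining the bounds, tw(G) = 1.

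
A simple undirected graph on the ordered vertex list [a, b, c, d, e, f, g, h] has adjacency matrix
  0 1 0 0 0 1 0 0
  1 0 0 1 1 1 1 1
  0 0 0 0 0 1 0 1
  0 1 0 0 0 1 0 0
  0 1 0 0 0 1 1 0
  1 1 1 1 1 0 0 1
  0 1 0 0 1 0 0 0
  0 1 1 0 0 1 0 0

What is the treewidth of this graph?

2

A width-2 tree decomposition is:
Bags: B1 = {b, e, f}  B2 = {b, f, h}  B3 = {b, e, g}  B4 = {c, f, h}  B5 = {b, d, f}  B6 = {a, b, f}
Tree: B1–B2, B1–B3, B2–B4, B1–B5, B1–B6
Each bag holds 3 vertices, so the decomposition has width 2, which upper-bounds the treewidth. On the other hand G contains the 3-clique {b, e, g}. A clique must lie in a single bag of any decomposition, so no decomposition can have width below 2. Combining the bounds, tw(G) = 2.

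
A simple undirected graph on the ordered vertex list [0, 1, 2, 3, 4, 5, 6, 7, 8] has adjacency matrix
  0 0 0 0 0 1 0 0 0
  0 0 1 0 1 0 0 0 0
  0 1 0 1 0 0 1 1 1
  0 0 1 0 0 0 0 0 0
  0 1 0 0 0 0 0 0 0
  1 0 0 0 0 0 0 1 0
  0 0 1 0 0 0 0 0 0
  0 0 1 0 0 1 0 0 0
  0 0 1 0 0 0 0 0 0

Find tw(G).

1

A width-1 tree decomposition is:
Bags: B1 = {2, 7}  B2 = {2, 6}  B3 = {5, 7}  B4 = {0, 5}  B5 = {2, 8}  B6 = {1, 2}  B7 = {1, 4}  B8 = {2, 3}
Tree: B1–B2, B1–B3, B3–B4, B2–B5, B5–B6, B6–B7, B6–B8
The largest bag has 2 vertices, giving width 1; this decomposition certifies tw(G) ≤ 1. G has an edge, so its treewidth is at least 1. Hence tw(G) = 1 exactly.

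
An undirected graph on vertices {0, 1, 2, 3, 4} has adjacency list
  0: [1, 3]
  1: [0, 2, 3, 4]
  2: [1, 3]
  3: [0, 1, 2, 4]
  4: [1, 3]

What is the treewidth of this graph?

A width-2 tree decomposition is:
Bags: B1 = {1, 3, 4}  B2 = {1, 2, 3}  B3 = {0, 1, 3}
Tree: B1–B2, B2–B3
Every bag has size at most 3, so the width is 3 − 1 = 2 and tw(G) ≤ 2. Conversely, {0, 1, 3} is a clique of size 3, and the vertices of any clique must share a bag in every tree decomposition; so some bag has ≥ 3 vertices and tw(G) ≥ 2. Hence tw(G) = 2 exactly.

2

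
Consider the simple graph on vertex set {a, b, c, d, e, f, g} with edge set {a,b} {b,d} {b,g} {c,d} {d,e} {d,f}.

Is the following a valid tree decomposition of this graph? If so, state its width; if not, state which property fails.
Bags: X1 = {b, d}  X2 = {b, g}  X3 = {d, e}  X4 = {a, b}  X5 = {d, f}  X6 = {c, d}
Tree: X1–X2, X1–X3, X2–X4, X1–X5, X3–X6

Checking the three conditions: (i) the bags cover all of {a, b, c, d, e, f, g}; (ii) for each edge, some bag contains both endpoints; (iii) the bags containing any fixed vertex form a subtree. All hold, so the decomposition is valid with width 2 − 1 = 1.

Yes; width 1.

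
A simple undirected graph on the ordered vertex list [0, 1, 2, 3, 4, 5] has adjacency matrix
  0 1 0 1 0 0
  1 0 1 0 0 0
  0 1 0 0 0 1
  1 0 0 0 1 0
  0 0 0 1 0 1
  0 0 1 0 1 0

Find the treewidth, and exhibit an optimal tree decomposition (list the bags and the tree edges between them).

Every bag has size at most 3, so the width is 3 − 1 = 2 and tw(G) ≤ 2. The edges 2–5–4–3–0–1–2 form a cycle, so G is not a tree and its treewidth is at least 2. Hence tw(G) = 2 exactly.

Treewidth 2.
One optimal decomposition is:
Bags: B1 = {2, 4, 5}  B2 = {2, 3, 4}  B3 = {0, 2, 3}  B4 = {0, 1, 2}
Tree: B1–B2, B2–B3, B3–B4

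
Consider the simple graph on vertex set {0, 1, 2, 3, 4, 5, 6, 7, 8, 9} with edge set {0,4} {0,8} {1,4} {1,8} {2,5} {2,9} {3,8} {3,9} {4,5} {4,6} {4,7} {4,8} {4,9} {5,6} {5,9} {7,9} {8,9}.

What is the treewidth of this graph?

A width-2 tree decomposition is:
Bags: B1 = {4, 8, 9}  B2 = {0, 4, 8}  B3 = {3, 8, 9}  B4 = {1, 4, 8}  B5 = {4, 5, 9}  B6 = {4, 5, 6}  B7 = {2, 5, 9}  B8 = {4, 7, 9}
Tree: B1–B2, B1–B3, B2–B4, B1–B5, B5–B6, B5–B7, B1–B8
The largest bag has 3 vertices, giving width 2; this decomposition certifies tw(G) ≤ 2. Conversely, {2, 5, 9} is a clique of size 3, and the vertices of any clique must share a bag in every tree decomposition; so some bag has ≥ 3 vertices and tw(G) ≥ 2. Combining the bounds, tw(G) = 2.

2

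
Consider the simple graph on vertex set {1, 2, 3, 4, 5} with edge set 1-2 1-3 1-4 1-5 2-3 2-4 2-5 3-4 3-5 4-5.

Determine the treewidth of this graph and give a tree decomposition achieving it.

Treewidth 4.
Bags: B1 = {1, 2, 3, 4, 5}
Tree: (single bag)

A single bag containing all 5 vertices is trivially a valid decomposition of width 4. For the lower bound, the 5 vertices {1, 2, 3, 4, 5} are pairwise adjacent, and any tree decomposition puts a clique entirely inside one bag — forcing width ≥ 4. Therefore the treewidth is 4.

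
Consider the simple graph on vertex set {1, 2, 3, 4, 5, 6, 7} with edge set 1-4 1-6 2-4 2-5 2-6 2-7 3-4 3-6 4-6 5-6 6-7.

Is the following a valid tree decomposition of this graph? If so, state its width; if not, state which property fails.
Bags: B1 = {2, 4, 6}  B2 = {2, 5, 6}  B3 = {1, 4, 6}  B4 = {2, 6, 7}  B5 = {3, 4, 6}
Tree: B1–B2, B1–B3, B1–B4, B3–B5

Vertex coverage: the bags together contain {1, 2, 3, 4, 5, 6, 7}, the full vertex set. Edge coverage: each edge of G has both endpoints in at least one bag. Running intersection: for every vertex, the bags containing it form a connected subtree. All three properties hold, so this is a valid tree decomposition of width max|bag| − 1 = 2, and hence tw(G) ≤ 2.

Yes; width 2.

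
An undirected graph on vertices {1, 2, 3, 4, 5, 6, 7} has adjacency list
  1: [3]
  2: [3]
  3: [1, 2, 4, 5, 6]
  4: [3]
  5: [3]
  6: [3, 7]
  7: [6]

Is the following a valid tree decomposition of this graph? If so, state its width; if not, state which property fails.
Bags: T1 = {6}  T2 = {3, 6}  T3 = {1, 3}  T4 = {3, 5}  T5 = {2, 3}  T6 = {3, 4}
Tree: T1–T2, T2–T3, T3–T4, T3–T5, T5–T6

No — vertex 7 appears in no bag.

A tree decomposition must satisfy three properties: every vertex lies in some bag; for every edge, both endpoints lie together in some bag; and for every vertex, the bags containing it form a connected subtree. Here vertex 7 appears in no bag, so the decomposition is invalid.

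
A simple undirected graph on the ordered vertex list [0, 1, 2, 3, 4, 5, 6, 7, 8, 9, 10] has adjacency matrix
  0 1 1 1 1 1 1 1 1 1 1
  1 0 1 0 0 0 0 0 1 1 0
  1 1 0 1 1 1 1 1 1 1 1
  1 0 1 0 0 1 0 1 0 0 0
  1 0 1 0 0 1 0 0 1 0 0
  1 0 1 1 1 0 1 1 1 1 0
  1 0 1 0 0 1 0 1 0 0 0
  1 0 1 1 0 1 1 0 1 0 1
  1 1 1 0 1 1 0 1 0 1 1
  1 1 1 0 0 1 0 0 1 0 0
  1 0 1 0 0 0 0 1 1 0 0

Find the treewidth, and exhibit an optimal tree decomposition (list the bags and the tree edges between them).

Every bag has size at most 5, so the width is 5 − 1 = 4 and tw(G) ≤ 4. For the lower bound, the 5 vertices {0, 1, 2, 8, 9} are pairwise adjacent, and any tree decomposition puts a clique entirely inside one bag — forcing width ≥ 4. The upper and lower bounds meet at 4, so that is the treewidth.

Treewidth 4.
One optimal decomposition is:
Bags: B1 = {0, 2, 5, 6, 7}  B2 = {0, 2, 5, 7, 8}  B3 = {0, 2, 5, 8, 9}  B4 = {0, 2, 7, 8, 10}  B5 = {0, 2, 3, 5, 7}  B6 = {0, 1, 2, 8, 9}  B7 = {0, 2, 4, 5, 8}
Tree: B1–B2, B2–B3, B2–B4, B1–B5, B3–B6, B3–B7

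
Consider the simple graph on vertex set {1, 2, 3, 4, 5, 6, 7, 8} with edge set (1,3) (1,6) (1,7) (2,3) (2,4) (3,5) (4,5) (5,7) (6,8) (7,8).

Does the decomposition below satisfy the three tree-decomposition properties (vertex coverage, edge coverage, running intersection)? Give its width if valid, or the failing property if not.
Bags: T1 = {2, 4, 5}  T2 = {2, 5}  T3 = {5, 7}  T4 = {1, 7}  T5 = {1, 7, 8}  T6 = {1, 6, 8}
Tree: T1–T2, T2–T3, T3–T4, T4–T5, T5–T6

A tree decomposition must satisfy three properties: every vertex lies in some bag; for every edge, both endpoints lie together in some bag; and for every vertex, the bags containing it form a connected subtree. Here vertex 3 appears in no bag, so the decomposition is invalid.

No — vertex 3 appears in no bag.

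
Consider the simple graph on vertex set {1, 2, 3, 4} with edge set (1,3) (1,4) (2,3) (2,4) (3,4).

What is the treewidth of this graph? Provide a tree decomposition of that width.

Every bag has size at most 3, so the width is 3 − 1 = 2 and tw(G) ≤ 2. Conversely, {1, 3, 4} is a clique of size 3, and the vertices of any clique must share a bag in every tree decomposition; so some bag has ≥ 3 vertices and tw(G) ≥ 2. Hence tw(G) = 2 exactly.

Treewidth 2.
One optimal decomposition is:
Bags: B1 = {2, 3, 4}  B2 = {1, 3, 4}
Tree: B1–B2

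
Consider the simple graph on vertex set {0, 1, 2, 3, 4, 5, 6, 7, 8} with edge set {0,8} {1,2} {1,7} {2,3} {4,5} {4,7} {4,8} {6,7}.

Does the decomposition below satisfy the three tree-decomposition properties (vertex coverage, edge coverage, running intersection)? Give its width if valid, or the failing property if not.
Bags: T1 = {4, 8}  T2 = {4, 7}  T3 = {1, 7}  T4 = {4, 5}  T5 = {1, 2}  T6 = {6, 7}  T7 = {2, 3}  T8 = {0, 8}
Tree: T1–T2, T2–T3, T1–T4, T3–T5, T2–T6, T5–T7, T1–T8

Yes; width 1.

Vertex coverage: the bags together contain {0, 1, 2, 3, 4, 5, 6, 7, 8}, the full vertex set. Edge coverage: each edge of G has both endpoints in at least one bag. Running intersection: for every vertex, the bags containing it form a connected subtree. All three properties hold, so this is a valid tree decomposition of width max|bag| − 1 = 1, and hence tw(G) ≤ 1.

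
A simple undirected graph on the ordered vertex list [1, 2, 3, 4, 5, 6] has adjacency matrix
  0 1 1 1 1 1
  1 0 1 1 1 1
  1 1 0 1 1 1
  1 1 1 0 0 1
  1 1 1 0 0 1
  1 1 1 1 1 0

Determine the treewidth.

A width-4 tree decomposition is:
Bags: B1 = {1, 2, 3, 5, 6}  B2 = {1, 2, 3, 4, 6}
Tree: B1–B2
Every bag has size at most 5, so the width is 5 − 1 = 4 and tw(G) ≤ 4. Conversely, {1, 2, 3, 4, 6} is a clique of size 5, and the vertices of any clique must share a bag in every tree decomposition; so some bag has ≥ 5 vertices and tw(G) ≥ 4. Combining the bounds, tw(G) = 4.

4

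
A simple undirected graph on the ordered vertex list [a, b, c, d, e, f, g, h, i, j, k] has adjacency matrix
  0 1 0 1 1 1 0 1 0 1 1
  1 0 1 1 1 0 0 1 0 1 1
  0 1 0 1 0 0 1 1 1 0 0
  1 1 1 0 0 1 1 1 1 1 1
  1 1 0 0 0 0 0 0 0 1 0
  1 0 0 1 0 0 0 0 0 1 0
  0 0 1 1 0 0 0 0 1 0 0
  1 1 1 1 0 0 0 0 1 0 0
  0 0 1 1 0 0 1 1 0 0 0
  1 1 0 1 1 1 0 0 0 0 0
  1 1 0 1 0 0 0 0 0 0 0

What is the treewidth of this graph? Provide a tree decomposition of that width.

Treewidth 3.
Bags: B1 = {a, b, d, h}  B2 = {b, c, d, h}  B3 = {c, d, h, i}  B4 = {a, b, d, j}  B5 = {a, b, e, j}  B6 = {c, d, g, i}  B7 = {a, d, f, j}  B8 = {a, b, d, k}
Tree: B1–B2, B2–B3, B1–B4, B4–B5, B3–B6, B4–B7, B4–B8

Every bag has size at most 4, so the width is 4 − 1 = 3 and tw(G) ≤ 3. On the other hand G contains the 4-clique {c, d, g, i}. A clique must lie in a single bag of any decomposition, so no decomposition can have width below 3. Hence tw(G) = 3 exactly.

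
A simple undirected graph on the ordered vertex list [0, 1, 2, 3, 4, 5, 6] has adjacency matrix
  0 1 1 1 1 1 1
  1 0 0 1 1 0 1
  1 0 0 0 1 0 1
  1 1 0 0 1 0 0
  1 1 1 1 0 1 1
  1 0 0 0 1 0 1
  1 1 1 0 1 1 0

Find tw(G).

3

A width-3 tree decomposition is:
Bags: B1 = {0, 4, 5, 6}  B2 = {0, 1, 4, 6}  B3 = {0, 2, 4, 6}  B4 = {0, 1, 3, 4}
Tree: B1–B2, B1–B3, B2–B4
Each bag holds 4 vertices, so the decomposition has width 3, which upper-bounds the treewidth. Conversely, {0, 1, 3, 4} is a clique of size 4, and the vertices of any clique must share a bag in every tree decomposition; so some bag has ≥ 4 vertices and tw(G) ≥ 3. The upper and lower bounds meet at 3, so that is the treewidth.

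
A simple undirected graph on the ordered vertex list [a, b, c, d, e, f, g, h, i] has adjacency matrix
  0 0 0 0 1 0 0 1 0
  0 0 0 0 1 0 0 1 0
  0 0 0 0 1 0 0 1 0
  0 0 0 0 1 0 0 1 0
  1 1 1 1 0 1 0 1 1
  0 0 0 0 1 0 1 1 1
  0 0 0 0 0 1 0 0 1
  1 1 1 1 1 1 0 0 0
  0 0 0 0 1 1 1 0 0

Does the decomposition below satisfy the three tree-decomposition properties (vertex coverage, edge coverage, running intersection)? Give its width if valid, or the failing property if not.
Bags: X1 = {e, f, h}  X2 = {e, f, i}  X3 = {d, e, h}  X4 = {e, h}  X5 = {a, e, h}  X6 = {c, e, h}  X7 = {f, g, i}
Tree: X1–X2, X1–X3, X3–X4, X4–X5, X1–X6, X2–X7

No — vertex b appears in no bag.

A tree decomposition must satisfy three properties: every vertex lies in some bag; for every edge, both endpoints lie together in some bag; and for every vertex, the bags containing it form a connected subtree. Here vertex b appears in no bag, so the decomposition is invalid.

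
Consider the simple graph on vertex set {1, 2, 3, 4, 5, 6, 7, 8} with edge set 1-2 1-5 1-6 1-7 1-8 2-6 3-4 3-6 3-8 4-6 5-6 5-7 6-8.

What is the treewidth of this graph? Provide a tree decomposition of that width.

Treewidth 2.
One optimal decomposition is:
Bags: B1 = {1, 6, 8}  B2 = {1, 2, 6}  B3 = {3, 6, 8}  B4 = {3, 4, 6}  B5 = {1, 5, 6}  B6 = {1, 5, 7}
Tree: B1–B2, B1–B3, B3–B4, B1–B5, B5–B6

Every bag has size at most 3, so the width is 3 − 1 = 2 and tw(G) ≤ 2. Conversely, {1, 6, 8} is a clique of size 3, and the vertices of any clique must share a bag in every tree decomposition; so some bag has ≥ 3 vertices and tw(G) ≥ 2. Therefore the treewidth is 2.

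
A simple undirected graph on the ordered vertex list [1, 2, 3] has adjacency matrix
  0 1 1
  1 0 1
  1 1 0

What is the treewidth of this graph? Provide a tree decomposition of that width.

Treewidth 2.
One such decomposition:
Bags: B1 = {1, 2, 3}
Tree: (single bag)

A single bag containing all 3 vertices is trivially a valid decomposition of width 2. Conversely, {1, 2, 3} is a clique of size 3, and the vertices of any clique must share a bag in every tree decomposition; so some bag has ≥ 3 vertices and tw(G) ≥ 2. Therefore the treewidth is 2.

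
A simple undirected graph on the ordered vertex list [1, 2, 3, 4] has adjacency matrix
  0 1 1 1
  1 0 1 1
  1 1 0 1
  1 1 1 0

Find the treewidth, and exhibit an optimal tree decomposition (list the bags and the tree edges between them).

Treewidth 3.
One such decomposition:
Bags: B1 = {1, 2, 3, 4}
Tree: (single bag)

With just one bag of size 4, the width is 4 − 1 = 3, so tw(G) ≤ 3. For the lower bound, the 4 vertices {1, 2, 3, 4} are pairwise adjacent, and any tree decomposition puts a clique entirely inside one bag — forcing width ≥ 3. Combining the bounds, tw(G) = 3.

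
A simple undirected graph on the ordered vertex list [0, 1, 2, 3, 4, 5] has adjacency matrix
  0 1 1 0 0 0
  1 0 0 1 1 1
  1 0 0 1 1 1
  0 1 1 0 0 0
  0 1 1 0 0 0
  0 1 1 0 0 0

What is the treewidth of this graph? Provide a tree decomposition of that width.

Treewidth 2.
One such decomposition:
Bags: B1 = {1, 2, 5}  B2 = {0, 1, 2}  B3 = {1, 2, 4}  B4 = {1, 2, 3}
Tree: B1–B2, B2–B3, B3–B4

The largest bag has 3 vertices, giving width 2; this decomposition certifies tw(G) ≤ 2. Since 5–2–0–1–5 is a cycle in G, G is not acyclic. Forests are exactly the graphs of treewidth ≤ 1, so tw(G) ≥ 2. Hence tw(G) = 2 exactly.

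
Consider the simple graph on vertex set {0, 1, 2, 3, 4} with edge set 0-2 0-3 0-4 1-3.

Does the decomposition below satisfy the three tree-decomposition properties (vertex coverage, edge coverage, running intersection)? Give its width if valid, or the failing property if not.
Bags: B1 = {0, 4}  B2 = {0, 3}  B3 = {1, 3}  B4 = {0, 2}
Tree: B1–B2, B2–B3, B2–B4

Yes; width 1.

Every vertex of G appears in some bag (union = {0, 1, 2, 3, 4}); every edge is covered by a bag; and for each vertex v the set of bags containing v is connected in the bag tree. The decomposition is therefore valid. The largest bag has 2 vertices, so the width is 1.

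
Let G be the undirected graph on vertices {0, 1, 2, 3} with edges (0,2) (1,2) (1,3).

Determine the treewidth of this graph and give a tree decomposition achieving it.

Treewidth 1.
One such decomposition:
Bags: B1 = {0, 2}  B2 = {1, 2}  B3 = {1, 3}
Tree: B1–B2, B2–B3

Every bag has size at most 2, so the width is 2 − 1 = 1 and tw(G) ≤ 1. Any graph with an edge has treewidth ≥ 1, and G has the edge 2–0. Therefore the treewidth is 1.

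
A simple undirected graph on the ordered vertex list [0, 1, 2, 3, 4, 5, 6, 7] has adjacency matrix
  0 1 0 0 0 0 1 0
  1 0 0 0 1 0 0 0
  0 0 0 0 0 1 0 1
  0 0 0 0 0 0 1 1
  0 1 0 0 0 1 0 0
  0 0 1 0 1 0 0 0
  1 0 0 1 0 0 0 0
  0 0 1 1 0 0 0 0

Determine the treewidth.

2

A width-2 tree decomposition is:
Bags: B1 = {0, 1, 4}  B2 = {0, 4, 6}  B3 = {3, 4, 6}  B4 = {3, 4, 7}  B5 = {2, 4, 7}  B6 = {2, 4, 5}
Tree: B1–B2, B2–B3, B3–B4, B4–B5, B5–B6
Every bag has size at most 3, so the width is 3 − 1 = 2 and tw(G) ≤ 2. Since 4–1–0–6–3–7–2–5–4 is a cycle in G, G is not acyclic. Forests are exactly the graphs of treewidth ≤ 1, so tw(G) ≥ 2. Hence tw(G) = 2 exactly.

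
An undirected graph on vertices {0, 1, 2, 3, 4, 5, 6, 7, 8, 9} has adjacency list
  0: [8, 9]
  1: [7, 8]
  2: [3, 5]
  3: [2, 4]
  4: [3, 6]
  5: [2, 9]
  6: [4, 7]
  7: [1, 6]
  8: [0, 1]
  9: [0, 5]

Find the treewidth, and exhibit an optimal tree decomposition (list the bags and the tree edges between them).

Treewidth 2.
One optimal decomposition is:
Bags: B1 = {0, 5, 9}  B2 = {0, 5, 8}  B3 = {1, 5, 8}  B4 = {1, 5, 7}  B5 = {5, 6, 7}  B6 = {4, 5, 6}  B7 = {3, 4, 5}  B8 = {2, 3, 5}
Tree: B1–B2, B2–B3, B3–B4, B4–B5, B5–B6, B6–B7, B7–B8

Each bag holds 3 vertices, so the decomposition has width 2, which upper-bounds the treewidth. For the lower bound, G contains the cycle 5–9–0–8–1–7–6–4–3–2–5, so G is not a forest; only forests have treewidth ≤ 1, hence tw(G) ≥ 2. Therefore the treewidth is 2.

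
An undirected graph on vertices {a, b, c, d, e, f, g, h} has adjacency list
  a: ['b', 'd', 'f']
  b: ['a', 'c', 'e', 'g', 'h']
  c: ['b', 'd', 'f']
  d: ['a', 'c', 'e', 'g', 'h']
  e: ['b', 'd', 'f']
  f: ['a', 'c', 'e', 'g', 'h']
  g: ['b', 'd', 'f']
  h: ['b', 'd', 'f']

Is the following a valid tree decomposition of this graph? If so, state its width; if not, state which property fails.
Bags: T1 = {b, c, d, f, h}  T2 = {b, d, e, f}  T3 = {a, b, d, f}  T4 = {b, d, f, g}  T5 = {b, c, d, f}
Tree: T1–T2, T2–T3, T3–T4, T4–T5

No — bags containing vertex c are not connected in the tree.

A tree decomposition must satisfy three properties: every vertex lies in some bag; for every edge, both endpoints lie together in some bag; and for every vertex, the bags containing it form a connected subtree. Here bags containing vertex c are not connected in the tree, so the decomposition is invalid.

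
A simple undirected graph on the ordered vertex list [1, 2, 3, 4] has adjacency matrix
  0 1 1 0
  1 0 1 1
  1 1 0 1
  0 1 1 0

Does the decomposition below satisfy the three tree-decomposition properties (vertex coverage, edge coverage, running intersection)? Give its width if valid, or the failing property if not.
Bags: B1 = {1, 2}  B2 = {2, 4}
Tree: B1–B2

A tree decomposition must satisfy three properties: every vertex lies in some bag; for every edge, both endpoints lie together in some bag; and for every vertex, the bags containing it form a connected subtree. Here vertex 3 appears in no bag, so the decomposition is invalid.

No — vertex 3 appears in no bag.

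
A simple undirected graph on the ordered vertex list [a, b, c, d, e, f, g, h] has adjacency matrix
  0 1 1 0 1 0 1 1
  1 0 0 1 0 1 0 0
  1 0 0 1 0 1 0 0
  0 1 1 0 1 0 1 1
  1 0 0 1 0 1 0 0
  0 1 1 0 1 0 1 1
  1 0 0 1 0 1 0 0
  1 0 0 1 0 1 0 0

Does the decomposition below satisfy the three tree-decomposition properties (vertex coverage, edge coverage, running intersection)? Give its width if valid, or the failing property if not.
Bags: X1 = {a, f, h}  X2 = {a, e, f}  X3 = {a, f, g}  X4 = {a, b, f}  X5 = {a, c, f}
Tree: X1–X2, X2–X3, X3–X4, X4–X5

A tree decomposition must satisfy three properties: every vertex lies in some bag; for every edge, both endpoints lie together in some bag; and for every vertex, the bags containing it form a connected subtree. Here vertex d appears in no bag, so the decomposition is invalid.

No — vertex d appears in no bag.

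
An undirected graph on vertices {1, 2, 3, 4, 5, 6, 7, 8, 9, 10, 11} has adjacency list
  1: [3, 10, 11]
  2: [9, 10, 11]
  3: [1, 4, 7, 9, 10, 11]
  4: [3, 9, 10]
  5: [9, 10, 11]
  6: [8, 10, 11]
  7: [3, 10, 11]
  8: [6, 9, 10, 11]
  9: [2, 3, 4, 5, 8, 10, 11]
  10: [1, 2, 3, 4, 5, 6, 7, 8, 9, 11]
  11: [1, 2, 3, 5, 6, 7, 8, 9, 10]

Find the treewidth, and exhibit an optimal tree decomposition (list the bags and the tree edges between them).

Each bag holds 4 vertices, so the decomposition has width 3, which upper-bounds the treewidth. Conversely, {1, 3, 10, 11} is a clique of size 4, and the vertices of any clique must share a bag in every tree decomposition; so some bag has ≥ 4 vertices and tw(G) ≥ 3. Hence tw(G) = 3 exactly.

Treewidth 3.
One optimal decomposition is:
Bags: B1 = {3, 9, 10, 11}  B2 = {3, 7, 10, 11}  B3 = {5, 9, 10, 11}  B4 = {3, 4, 9, 10}  B5 = {2, 9, 10, 11}  B6 = {1, 3, 10, 11}  B7 = {8, 9, 10, 11}  B8 = {6, 8, 10, 11}
Tree: B1–B2, B1–B3, B1–B4, B1–B5, B2–B6, B5–B7, B7–B8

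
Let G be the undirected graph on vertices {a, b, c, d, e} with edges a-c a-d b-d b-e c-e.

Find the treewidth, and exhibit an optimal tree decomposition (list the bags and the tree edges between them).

Treewidth 2.
One optimal decomposition is:
Bags: B1 = {a, c, d}  B2 = {c, d, e}  B3 = {b, d, e}
Tree: B1–B2, B2–B3

The largest bag has 3 vertices, giving width 2; this decomposition certifies tw(G) ≤ 2. Since d–a–c–e–b–d is a cycle in G, G is not acyclic. Forests are exactly the graphs of treewidth ≤ 1, so tw(G) ≥ 2. Hence tw(G) = 2 exactly.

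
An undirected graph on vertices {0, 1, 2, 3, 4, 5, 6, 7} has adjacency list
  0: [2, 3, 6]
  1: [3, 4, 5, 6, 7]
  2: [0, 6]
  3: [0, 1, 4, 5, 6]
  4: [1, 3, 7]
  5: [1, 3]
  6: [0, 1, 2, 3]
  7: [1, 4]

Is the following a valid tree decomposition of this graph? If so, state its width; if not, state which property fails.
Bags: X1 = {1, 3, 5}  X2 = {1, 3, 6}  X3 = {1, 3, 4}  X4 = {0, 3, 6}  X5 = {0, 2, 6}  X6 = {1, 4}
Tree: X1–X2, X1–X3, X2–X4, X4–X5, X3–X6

A tree decomposition must satisfy three properties: every vertex lies in some bag; for every edge, both endpoints lie together in some bag; and for every vertex, the bags containing it form a connected subtree. Here vertex 7 appears in no bag, so the decomposition is invalid.

No — vertex 7 appears in no bag.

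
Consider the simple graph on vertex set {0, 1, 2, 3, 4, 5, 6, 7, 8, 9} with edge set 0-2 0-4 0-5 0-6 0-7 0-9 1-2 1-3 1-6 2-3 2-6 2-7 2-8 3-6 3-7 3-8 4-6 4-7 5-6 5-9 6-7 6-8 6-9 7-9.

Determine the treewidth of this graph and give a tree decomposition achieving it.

The largest bag has 4 vertices, giving width 3; this decomposition certifies tw(G) ≤ 3. On the other hand G contains the 4-clique {0, 5, 6, 9}. A clique must lie in a single bag of any decomposition, so no decomposition can have width below 3. Hence tw(G) = 3 exactly.

Treewidth 3.
One such decomposition:
Bags: B1 = {0, 2, 6, 7}  B2 = {0, 6, 7, 9}  B3 = {2, 3, 6, 7}  B4 = {1, 2, 3, 6}  B5 = {2, 3, 6, 8}  B6 = {0, 5, 6, 9}  B7 = {0, 4, 6, 7}
Tree: B1–B2, B1–B3, B3–B4, B4–B5, B2–B6, B2–B7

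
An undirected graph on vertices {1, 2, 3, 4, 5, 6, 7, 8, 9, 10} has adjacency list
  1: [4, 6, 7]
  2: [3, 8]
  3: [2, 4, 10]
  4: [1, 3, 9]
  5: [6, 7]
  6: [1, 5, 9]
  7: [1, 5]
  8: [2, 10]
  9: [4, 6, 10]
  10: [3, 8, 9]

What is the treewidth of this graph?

A width-2 tree decomposition is:
Bags: B1 = {1, 5, 7}  B2 = {1, 5, 6}  B3 = {1, 4, 6}  B4 = {4, 6, 9}  B5 = {3, 4, 9}  B6 = {3, 9, 10}  B7 = {2, 3, 10}  B8 = {2, 8, 10}
Tree: B1–B2, B2–B3, B3–B4, B4–B5, B5–B6, B6–B7, B7–B8
Each bag holds 3 vertices, so the decomposition has width 2, which upper-bounds the treewidth. For the lower bound, G contains the cycle 7–5–6–1–7, so G is not a forest; only forests have treewidth ≤ 1, hence tw(G) ≥ 2. Combining the bounds, tw(G) = 2.

2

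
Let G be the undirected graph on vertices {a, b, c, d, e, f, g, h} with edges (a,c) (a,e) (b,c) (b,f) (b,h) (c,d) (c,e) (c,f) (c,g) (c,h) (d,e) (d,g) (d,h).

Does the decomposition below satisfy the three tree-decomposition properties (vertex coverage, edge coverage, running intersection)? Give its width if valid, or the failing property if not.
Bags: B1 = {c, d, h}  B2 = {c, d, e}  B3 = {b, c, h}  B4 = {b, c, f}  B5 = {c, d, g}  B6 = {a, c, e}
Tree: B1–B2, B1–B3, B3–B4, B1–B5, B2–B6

Yes; width 2.

Every vertex of G appears in some bag (union = {a, b, c, d, e, f, g, h}); every edge is covered by a bag; and for each vertex v the set of bags containing v is connected in the bag tree. The decomposition is therefore valid. The largest bag has 3 vertices, so the width is 2.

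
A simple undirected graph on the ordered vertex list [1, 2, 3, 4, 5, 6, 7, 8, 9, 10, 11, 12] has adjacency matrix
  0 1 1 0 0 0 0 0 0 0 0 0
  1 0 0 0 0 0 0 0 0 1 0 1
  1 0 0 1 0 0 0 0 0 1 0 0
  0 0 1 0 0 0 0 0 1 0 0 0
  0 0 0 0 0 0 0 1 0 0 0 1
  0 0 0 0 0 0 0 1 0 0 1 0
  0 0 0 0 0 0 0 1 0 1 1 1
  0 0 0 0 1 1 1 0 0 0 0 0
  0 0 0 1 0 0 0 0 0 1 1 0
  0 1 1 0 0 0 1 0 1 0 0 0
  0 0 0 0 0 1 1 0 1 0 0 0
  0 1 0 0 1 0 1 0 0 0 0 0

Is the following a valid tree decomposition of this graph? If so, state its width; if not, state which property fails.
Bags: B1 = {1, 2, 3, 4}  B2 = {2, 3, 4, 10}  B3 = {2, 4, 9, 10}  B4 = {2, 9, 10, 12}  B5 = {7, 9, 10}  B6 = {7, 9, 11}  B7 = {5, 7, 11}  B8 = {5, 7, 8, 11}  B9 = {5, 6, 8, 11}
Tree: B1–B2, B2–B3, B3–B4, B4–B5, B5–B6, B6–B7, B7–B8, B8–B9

No — edge (12,7) lies in no bag.

A tree decomposition must satisfy three properties: every vertex lies in some bag; for every edge, both endpoints lie together in some bag; and for every vertex, the bags containing it form a connected subtree. Here edge (12,7) lies in no bag, so the decomposition is invalid.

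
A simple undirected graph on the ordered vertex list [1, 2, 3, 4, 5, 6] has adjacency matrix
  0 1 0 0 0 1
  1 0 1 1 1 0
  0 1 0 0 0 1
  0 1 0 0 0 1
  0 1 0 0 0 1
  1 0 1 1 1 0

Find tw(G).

2

A width-2 tree decomposition is:
Bags: B1 = {1, 2, 6}  B2 = {2, 4, 6}  B3 = {2, 5, 6}  B4 = {2, 3, 6}
Tree: B1–B2, B2–B3, B3–B4
Each bag holds 3 vertices, so the decomposition has width 2, which upper-bounds the treewidth. Since 1–2–4–6–1 is a cycle in G, G is not acyclic. Forests are exactly the graphs of treewidth ≤ 1, so tw(G) ≥ 2. Therefore the treewidth is 2.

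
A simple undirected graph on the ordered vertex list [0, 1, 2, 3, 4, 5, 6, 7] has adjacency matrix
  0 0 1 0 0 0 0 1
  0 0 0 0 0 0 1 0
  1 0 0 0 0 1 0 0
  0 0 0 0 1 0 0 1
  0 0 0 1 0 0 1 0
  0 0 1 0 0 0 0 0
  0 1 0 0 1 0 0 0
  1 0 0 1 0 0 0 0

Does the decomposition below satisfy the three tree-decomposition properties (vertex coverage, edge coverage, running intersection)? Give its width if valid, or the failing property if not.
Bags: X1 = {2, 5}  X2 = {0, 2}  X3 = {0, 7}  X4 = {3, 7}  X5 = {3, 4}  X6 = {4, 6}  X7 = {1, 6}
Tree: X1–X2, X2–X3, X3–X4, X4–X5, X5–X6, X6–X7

Every vertex of G appears in some bag (union = {0, 1, 2, 3, 4, 5, 6, 7}); every edge is covered by a bag; and for each vertex v the set of bags containing v is connected in the bag tree. The decomposition is therefore valid. The largest bag has 2 vertices, so the width is 1.

Yes; width 1.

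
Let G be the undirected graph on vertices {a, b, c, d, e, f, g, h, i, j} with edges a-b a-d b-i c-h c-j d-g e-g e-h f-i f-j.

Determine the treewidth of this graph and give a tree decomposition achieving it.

Every bag has size at most 3, so the width is 3 − 1 = 2 and tw(G) ≤ 2. Since a–b–i–f–j–c–h–e–g–d–a is a cycle in G, G is not acyclic. Forests are exactly the graphs of treewidth ≤ 1, so tw(G) ≥ 2. Therefore the treewidth is 2.

Treewidth 2.
Bags: B1 = {a, b, i}  B2 = {a, f, i}  B3 = {a, f, j}  B4 = {a, c, j}  B5 = {a, c, h}  B6 = {a, e, h}  B7 = {a, e, g}  B8 = {a, d, g}
Tree: B1–B2, B2–B3, B3–B4, B4–B5, B5–B6, B6–B7, B7–B8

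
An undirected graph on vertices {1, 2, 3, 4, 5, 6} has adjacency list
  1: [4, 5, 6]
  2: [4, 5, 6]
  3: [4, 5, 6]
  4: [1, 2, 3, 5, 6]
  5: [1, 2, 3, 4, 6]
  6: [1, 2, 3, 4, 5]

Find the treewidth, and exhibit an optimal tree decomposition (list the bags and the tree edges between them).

Treewidth 3.
One optimal decomposition is:
Bags: B1 = {1, 4, 5, 6}  B2 = {2, 4, 5, 6}  B3 = {3, 4, 5, 6}
Tree: B1–B2, B2–B3

Every bag has size at most 4, so the width is 4 − 1 = 3 and tw(G) ≤ 3. On the other hand G contains the 4-clique {1, 4, 5, 6}. A clique must lie in a single bag of any decomposition, so no decomposition can have width below 3. The upper and lower bounds meet at 3, so that is the treewidth.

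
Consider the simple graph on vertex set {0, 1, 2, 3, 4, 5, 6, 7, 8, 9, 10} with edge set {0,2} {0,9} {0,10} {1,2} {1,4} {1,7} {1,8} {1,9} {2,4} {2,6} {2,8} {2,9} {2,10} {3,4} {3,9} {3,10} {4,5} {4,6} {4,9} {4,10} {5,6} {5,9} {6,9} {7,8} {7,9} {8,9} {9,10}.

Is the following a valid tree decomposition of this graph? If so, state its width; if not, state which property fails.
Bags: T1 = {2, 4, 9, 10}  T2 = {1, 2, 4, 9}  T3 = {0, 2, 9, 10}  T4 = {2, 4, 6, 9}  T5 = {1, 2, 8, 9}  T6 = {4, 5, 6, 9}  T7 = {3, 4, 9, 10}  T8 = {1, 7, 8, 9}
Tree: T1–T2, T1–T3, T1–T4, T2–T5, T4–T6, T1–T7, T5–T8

Every vertex of G appears in some bag (union = {0, 1, 2, 3, 4, 5, 6, 7, 8, 9, 10}); every edge is covered by a bag; and for each vertex v the set of bags containing v is connected in the bag tree. The decomposition is therefore valid. The largest bag has 4 vertices, so the width is 3.

Yes; width 3.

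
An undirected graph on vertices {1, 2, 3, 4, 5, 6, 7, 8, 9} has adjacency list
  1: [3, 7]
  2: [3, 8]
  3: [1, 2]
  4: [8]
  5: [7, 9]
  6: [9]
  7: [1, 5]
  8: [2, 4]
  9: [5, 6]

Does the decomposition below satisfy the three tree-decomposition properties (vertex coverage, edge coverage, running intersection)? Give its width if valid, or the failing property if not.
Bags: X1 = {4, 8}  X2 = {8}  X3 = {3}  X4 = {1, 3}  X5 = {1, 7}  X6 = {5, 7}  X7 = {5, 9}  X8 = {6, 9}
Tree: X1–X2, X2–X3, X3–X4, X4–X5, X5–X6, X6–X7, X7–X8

A tree decomposition must satisfy three properties: every vertex lies in some bag; for every edge, both endpoints lie together in some bag; and for every vertex, the bags containing it form a connected subtree. Here vertex 2 appears in no bag, so the decomposition is invalid.

No — vertex 2 appears in no bag.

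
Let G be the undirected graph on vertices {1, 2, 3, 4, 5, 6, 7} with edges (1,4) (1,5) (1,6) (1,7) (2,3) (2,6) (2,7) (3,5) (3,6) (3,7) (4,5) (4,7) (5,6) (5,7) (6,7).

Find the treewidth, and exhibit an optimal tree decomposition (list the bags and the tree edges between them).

Every bag has size at most 4, so the width is 4 − 1 = 3 and tw(G) ≤ 3. Conversely, {2, 3, 6, 7} is a clique of size 4, and the vertices of any clique must share a bag in every tree decomposition; so some bag has ≥ 4 vertices and tw(G) ≥ 3. Combining the bounds, tw(G) = 3.

Treewidth 3.
Bags: B1 = {1, 4, 5, 7}  B2 = {1, 5, 6, 7}  B3 = {3, 5, 6, 7}  B4 = {2, 3, 6, 7}
Tree: B1–B2, B2–B3, B3–B4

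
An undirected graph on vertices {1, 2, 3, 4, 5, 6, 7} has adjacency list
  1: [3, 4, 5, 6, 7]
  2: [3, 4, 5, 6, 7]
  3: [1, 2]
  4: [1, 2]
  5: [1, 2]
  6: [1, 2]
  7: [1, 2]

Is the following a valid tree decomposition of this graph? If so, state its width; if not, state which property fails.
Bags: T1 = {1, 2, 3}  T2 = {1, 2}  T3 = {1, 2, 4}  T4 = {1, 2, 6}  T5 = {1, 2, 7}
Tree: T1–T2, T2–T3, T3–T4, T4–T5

No — vertex 5 appears in no bag.

A tree decomposition must satisfy three properties: every vertex lies in some bag; for every edge, both endpoints lie together in some bag; and for every vertex, the bags containing it form a connected subtree. Here vertex 5 appears in no bag, so the decomposition is invalid.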